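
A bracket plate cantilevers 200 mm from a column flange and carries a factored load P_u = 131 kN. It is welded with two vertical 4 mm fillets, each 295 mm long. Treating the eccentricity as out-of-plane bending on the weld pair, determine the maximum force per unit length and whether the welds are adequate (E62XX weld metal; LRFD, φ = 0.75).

E62XX → F_EXX = 620 MPa.
L_w = 2 × 295 = 590 mm; section modulus (unit throat) S = 2 × L²/6 = 29010 mm².
Direct shear f_v = P/L_w = 131×10³/590 = 222 N/mm.
Moment M = P × e = 131×10³ × 200 = 26200000 N·mm; bending f_b = M/S = 903.2 N/mm.
f_max = √(f_v² + f_b²) = √(222² + 903.2²) = 930.1 N/mm.
φr_n = 0.75 × 0.6 × 620 × (0.707 × 4) = 789 N/mm → NOT adequate.

f_max ≈ 930 N/mm; NOT adequate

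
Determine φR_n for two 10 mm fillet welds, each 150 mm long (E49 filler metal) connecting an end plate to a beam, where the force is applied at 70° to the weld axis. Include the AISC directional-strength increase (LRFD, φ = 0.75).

E49XX → F_EXX = 490 MPa.
t_e = 0.707 × 10 = 7.07 mm; A_we = 7.07 × 300 = 2121 mm².
Directional factor: 1.0 + 0.5 sin^1.5(70°) = 1.455.
F_nw = 0.6 × 490 × 1.455 = 427.9 MPa.
φR_n = 0.75 × 427.9 × 2121 × 10⁻³ = 680.7 kN.

φR_n ≈ 681 kN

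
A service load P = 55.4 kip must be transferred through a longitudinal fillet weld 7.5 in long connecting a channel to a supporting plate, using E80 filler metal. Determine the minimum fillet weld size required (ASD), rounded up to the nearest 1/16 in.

w = 7/16 in

E80XX → F_EXX = 80 ksi.
Total weld length L = 7.5 in.
Required throat t_e = P × Ω / (0.6 F_EXX × L) = 55.4 × 2.0 / (0.6 × 80 × 7.5) = 0.3078 in.
Required leg w = t_e / 0.707 = 0.4353 in → use 7/16 in.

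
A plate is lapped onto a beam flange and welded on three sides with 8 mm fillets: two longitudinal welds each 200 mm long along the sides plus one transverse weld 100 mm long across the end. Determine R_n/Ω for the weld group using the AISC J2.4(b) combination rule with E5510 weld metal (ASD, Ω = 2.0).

E55XX → F_EXX = 550 MPa.
t_e = 0.707 × 8 = 5.656 mm.
R_nwl = 0.6 × 550 × 5.656 × 400 × 10⁻³ = 746.6 kN (longitudinal, 2 welds).
R_nwt = 0.6 × 550 × 5.656 × 100 × 10⁻³ = 186.6 kN (transverse, base value).
(i) R_nwl + R_nwt = 933.2 kN; (ii) 0.85 R_nwl + 1.5 R_nwt = 914.6 kN.
R_n = max = 933.2 kN [governs: (i)]; R_n/Ω = 466.6 kN.

R_n/Ω ≈ 467 kN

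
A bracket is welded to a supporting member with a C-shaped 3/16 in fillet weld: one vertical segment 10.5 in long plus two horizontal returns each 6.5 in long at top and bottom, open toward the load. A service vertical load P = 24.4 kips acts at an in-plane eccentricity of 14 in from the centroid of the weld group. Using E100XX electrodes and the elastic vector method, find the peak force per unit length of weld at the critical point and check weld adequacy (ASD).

E100XX → F_EXX = 100 ksi.
Total weld length L_w = 23.5 in. Treat welds as unit-width lines.
Centroid: x̄ = 2×6.5×3.25 / 23.5 = 1.798 in from the vertical weld.
Polar moment about centroid: J = I_x + I_y = [10.5³/12 + 2×6.5×5.25²] + [10.5×1.798² + 2(6.5³/12 + 6.5×1.452²)] = 561.9 in³.
Direct shear f_v = P/L_w = 24.4 / 23.5 = 1.038 kip/in (vertical).
Torsion M = P·e = 24.4 × 14 = 341.6 kip·in.
Critical point at (x, y) = (4.702, 5.25) from centroid. f_tx = M·y/J = 3.192 kip/in; f_ty = M·x/J = 2.859 kip/in.
Resultant f_max = √[f_tx² + (f_v + f_ty)²] = √[3.192² + (1.038 + 2.859)²] = 5.037 kip/in.
Capacity per unit length: r_n/Ω = (1/2.0) × 0.6 × 100 × (0.707 × 0.1875) = 3.977 kip/in.
5.037 > 3.977 → NOT adequate.

f_max ≈ 5.04 kip/in; NOT adequate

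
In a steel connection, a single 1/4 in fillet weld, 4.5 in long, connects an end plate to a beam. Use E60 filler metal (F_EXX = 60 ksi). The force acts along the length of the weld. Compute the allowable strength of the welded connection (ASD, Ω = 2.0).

R_n/Ω ≈ 14.3 kips

Effective throat t_e = 0.707 × 0.25 = 0.1767 in.
Total length L = 4.5 in; A_we = 0.1767 × 4.5 = 0.7954 in².
F_nw = 0.6 F_EXX = 0.6 × 60 = 36 ksi.
R_n = 36 × 0.7954 = 28.63 kips; R_n/Ω = 28.63/2.0 = 14.32 kips.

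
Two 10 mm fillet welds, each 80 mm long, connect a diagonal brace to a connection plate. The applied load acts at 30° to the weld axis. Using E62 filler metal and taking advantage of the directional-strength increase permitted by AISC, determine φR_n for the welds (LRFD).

φR_n ≈ 371 kN

E62XX → F_EXX = 620 MPa.
t_e = 0.707 × 10 = 7.07 mm; A_we = 7.07 × 160 = 1131 mm².
Directional factor: 1.0 + 0.5 sin^1.5(30°) = 1.177.
F_nw = 0.6 × 620 × 1.177 = 437.8 MPa.
φR_n = 0.75 × 437.8 × 1131 × 10⁻³ = 371.4 kN.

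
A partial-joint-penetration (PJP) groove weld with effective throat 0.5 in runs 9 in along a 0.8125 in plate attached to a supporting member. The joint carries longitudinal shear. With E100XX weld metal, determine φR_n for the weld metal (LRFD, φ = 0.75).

E100XX → F_EXX = 100 ksi.
Effective throat (given) t_e = 0.5 in.
A_we = 0.5 × 9 = 4.5 in².
F_nw = 0.6 F_EXX = 60 ksi.
φR_n = 0.75 × 60 × 4.5 = 202.5 kips.

φR_n ≈ 202 kips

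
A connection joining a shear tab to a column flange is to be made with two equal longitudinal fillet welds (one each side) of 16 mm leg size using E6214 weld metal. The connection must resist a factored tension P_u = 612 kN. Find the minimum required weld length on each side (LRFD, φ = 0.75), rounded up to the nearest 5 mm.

L = 100 mm on each side

E62XX → F_EXX = 620 MPa.
Throat t_e = 0.707 × 16 = 11.31 mm.
φr_n = 0.75 × 0.6 × 620 × 11.31 × 10⁻³ = 3.156 kN/mm.
L_req = P_u / φr_n = 612 / 3.156 = 193.9 mm total.
Per side: 193.9 / 2 = 96.96 mm.
Round up → use L = 100 mm on each side.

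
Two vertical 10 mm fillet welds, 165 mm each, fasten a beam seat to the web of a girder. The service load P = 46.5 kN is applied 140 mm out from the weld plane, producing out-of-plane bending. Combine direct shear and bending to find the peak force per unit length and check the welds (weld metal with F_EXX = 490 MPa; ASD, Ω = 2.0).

f_max ≈ 731 N/mm; adequate

L_w = 2 × 165 = 330 mm; section modulus (unit throat) S = 2 × L²/6 = 9075 mm².
Direct shear f_v = P/L_w = 46.5×10³/330 = 140.9 N/mm.
Moment M = P × e = 46.5×10³ × 140 = 6510000 N·mm; bending f_b = M/S = 717.4 N/mm.
f_max = √(f_v² + f_b²) = √(140.9² + 717.4²) = 731.1 N/mm.
r_n/Ω = (1/2.0) × 0.6 × 490 × (0.707 × 10) = 1039 N/mm → adequate.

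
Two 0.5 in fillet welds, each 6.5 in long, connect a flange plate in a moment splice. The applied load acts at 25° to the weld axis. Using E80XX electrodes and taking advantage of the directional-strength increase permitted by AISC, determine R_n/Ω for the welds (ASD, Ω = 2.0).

E80XX → F_EXX = 80 ksi.
t_e = 0.707 × 0.5 = 0.3535 in; A_we = 0.3535 × 13 = 4.595 in².
Directional factor: 1.0 + 0.5 sin^1.5(25°) = 1.137.
F_nw = 0.6 × 80 × 1.137 = 54.59 ksi.
R_n/Ω = (54.59 × 4.595) / 2.0 = 125.4 kip.

R_n/Ω ≈ 125 kip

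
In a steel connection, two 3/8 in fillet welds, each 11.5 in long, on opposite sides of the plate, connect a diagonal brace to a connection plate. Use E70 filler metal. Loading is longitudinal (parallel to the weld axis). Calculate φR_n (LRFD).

φR_n ≈ 192 kip

E70XX → F_EXX = 70 ksi.
Effective throat t_e = 0.707 × 0.375 = 0.2651 in.
Total length L = 23 in; A_we = 0.2651 × 23 = 6.098 in².
F_nw = 0.6 F_EXX = 0.6 × 70 = 42 ksi.
φR_n = 0.75 × 42 × 6.098 = 192.1 kip.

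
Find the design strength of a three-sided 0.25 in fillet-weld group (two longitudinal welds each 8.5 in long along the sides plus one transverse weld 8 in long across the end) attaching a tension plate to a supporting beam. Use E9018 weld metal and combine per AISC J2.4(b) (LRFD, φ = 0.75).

φR_n ≈ 189 kip

E90XX → F_EXX = 90 ksi.
t_e = 0.707 × 0.25 = 0.1767 in.
R_nwl = 0.6 × 90 × 0.1767 × 17 = 162.3 kip (longitudinal, 2 welds).
R_nwt = 0.6 × 90 × 0.1767 × 8 = 76.36 kip (transverse, base value).
(i) R_nwl + R_nwt = 238.6 kip; (ii) 0.85 R_nwl + 1.5 R_nwt = 252.5 kip.
R_n = max = 252.5 kip [governs: (ii)]; φR_n = 189.3 kip.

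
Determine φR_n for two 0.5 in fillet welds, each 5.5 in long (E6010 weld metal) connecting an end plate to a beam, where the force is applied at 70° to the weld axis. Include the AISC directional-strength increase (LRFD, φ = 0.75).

φR_n ≈ 153 kip

E60XX → F_EXX = 60 ksi.
t_e = 0.707 × 0.5 = 0.3535 in; A_we = 0.3535 × 11 = 3.888 in².
Directional factor: 1.0 + 0.5 sin^1.5(70°) = 1.455.
F_nw = 0.6 × 60 × 1.455 = 52.4 ksi.
φR_n = 0.75 × 52.4 × 3.888 = 152.8 kip.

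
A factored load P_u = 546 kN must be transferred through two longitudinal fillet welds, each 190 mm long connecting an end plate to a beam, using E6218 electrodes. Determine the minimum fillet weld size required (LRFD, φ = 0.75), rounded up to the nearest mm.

w = 8 mm

E62XX → F_EXX = 620 MPa.
Total weld length L = 380 mm.
Required throat t_e = P_u / (φ × 0.6 F_EXX × L) = 546 / (0.75 × 0.6 × 620 × 380 × 10⁻³) = 5.15 mm.
Required leg w = t_e / 0.707 = 7.284 mm → use 8 mm.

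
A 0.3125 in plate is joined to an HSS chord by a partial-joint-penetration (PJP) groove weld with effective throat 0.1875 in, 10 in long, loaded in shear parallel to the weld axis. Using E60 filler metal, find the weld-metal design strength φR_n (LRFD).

φR_n ≈ 50.6 kip

E60XX → F_EXX = 60 ksi.
Effective throat (given) t_e = 0.1875 in.
A_we = 0.1875 × 10 = 1.875 in².
F_nw = 0.6 F_EXX = 36 ksi.
φR_n = 0.75 × 36 × 1.875 = 50.62 kip.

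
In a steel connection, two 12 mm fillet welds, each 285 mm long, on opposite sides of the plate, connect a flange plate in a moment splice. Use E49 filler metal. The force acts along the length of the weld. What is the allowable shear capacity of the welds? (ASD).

R_n/Ω ≈ 711 kN

E49XX → F_EXX = 490 MPa.
Effective throat t_e = 0.707 × 12 = 8.484 mm.
Total length L = 570 mm; A_we = 8.484 × 570 = 4836 mm².
F_nw = 0.6 F_EXX = 0.6 × 490 = 294 MPa.
R_n = 294 × 4836 × 10⁻³ = 1422 kN; R_n/Ω = 1422/2.0 = 710.9 kN.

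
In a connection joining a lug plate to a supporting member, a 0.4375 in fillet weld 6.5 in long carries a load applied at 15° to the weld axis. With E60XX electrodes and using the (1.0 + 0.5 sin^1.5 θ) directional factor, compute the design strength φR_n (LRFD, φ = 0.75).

E60XX → F_EXX = 60 ksi.
t_e = 0.707 × 0.4375 = 0.3093 in; A_we = 0.3093 × 6.5 = 2.011 in².
Directional factor: 1.0 + 0.5 sin^1.5(15°) = 1.066.
F_nw = 0.6 × 60 × 1.066 = 38.37 ksi.
φR_n = 0.75 × 38.37 × 2.011 = 57.86 kip.

φR_n ≈ 57.9 kip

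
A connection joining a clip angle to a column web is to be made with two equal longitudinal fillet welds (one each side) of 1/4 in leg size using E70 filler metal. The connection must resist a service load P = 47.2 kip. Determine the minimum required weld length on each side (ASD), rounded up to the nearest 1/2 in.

L = 6.5 in on each side

E70XX → F_EXX = 70 ksi.
Throat t_e = 0.707 × 0.25 = 0.1767 in.
r_n/Ω = (0.6 × 70 × 0.1767) / 2.0 = 3.712 kip/in.
L_req = P / (r_n/Ω) = 47.2 / 3.712 = 12.72 in total.
Per side: 12.72 / 2 = 6.358 in.
Round up → use L = 6.5 in on each side.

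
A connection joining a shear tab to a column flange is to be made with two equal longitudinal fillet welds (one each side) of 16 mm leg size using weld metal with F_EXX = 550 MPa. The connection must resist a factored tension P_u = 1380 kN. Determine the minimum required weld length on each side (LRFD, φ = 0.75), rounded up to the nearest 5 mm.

L = 250 mm on each side

Throat t_e = 0.707 × 16 = 11.31 mm.
φr_n = 0.75 × 0.6 × 550 × 11.31 × 10⁻³ = 2.8 kN/mm.
L_req = P_u / φr_n = 1380 / 2.8 = 492.9 mm total.
Per side: 492.9 / 2 = 246.5 mm.
Round up → use L = 250 mm on each side.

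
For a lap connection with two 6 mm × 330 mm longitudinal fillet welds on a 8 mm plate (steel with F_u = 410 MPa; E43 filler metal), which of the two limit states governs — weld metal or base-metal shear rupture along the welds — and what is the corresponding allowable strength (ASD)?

R_n/Ω ≈ 361 kN (weld metal governs)

E43XX → F_EXX = 430 MPa.
t_e = 0.707 × 6 = 4.242 mm; L = 660 mm.
Weld metal: R_n/Ω = (1/2.0) × 0.6 × 430 × 4.242 × 660 × 10⁻³ = 361.2 kN.
Base metal (shear rupture): R_n/Ω = (1/2.0) × 0.6 × 410 × 8 × 660 × 10⁻³ = 649.4 kN.
Governing: weld metal.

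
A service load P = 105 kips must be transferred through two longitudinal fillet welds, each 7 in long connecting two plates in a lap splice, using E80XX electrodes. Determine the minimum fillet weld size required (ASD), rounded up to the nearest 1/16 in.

w = 1/2 in

E80XX → F_EXX = 80 ksi.
Total weld length L = 14 in.
Required throat t_e = P × Ω / (0.6 F_EXX × L) = 105 × 2.0 / (0.6 × 80 × 14) = 0.3125 in.
Required leg w = t_e / 0.707 = 0.442 in → use 1/2 in.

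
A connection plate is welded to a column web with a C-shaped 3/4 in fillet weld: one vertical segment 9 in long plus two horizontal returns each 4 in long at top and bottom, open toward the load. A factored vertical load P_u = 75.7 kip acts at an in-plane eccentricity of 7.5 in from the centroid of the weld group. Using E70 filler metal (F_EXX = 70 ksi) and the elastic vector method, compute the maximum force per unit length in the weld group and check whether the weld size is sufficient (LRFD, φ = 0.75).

f_max ≈ 15.3 kip/in; adequate

Total weld length L_w = 17 in. Treat welds as unit-width lines.
Centroid: x̄ = 2×4×2 / 17 = 0.9412 in from the vertical weld.
Polar moment about centroid: J = I_x + I_y = [9³/12 + 2×4×4.5²] + [9×0.9412² + 2(4³/12 + 4×1.059²)] = 250.4 in³.
Direct shear f_v = P/L_w = 75.7 / 17 = 4.453 kip/in (vertical).
Torsion M = P·e = 75.7 × 7.5 = 567.75 kip·in.
Critical point at (x, y) = (3.059, 4.5) from centroid. f_tx = M·y/J = 10.2 kip/in; f_ty = M·x/J = 6.937 kip/in.
Resultant f_max = √[f_tx² + (f_v + f_ty)²] = √[10.2² + (4.453 + 6.937)²] = 15.29 kip/in.
Capacity per unit length: φr_n = 0.75 × 0.6 × 70 × (0.707 × 0.75) = 16.7 kip/in.
15.29 ≤ 16.7 → adequate.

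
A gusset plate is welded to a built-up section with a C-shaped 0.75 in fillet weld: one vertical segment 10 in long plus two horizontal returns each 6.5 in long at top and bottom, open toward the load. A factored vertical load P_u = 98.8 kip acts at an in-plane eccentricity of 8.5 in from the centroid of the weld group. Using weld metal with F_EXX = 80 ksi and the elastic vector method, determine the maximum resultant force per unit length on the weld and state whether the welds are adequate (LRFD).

Total weld length L_w = 23 in. Treat welds as unit-width lines.
Centroid: x̄ = 2×6.5×3.25 / 23 = 1.837 in from the vertical weld.
Polar moment about centroid: J = I_x + I_y = [10³/12 + 2×6.5×5²] + [10×1.837² + 2(6.5³/12 + 6.5×1.413²)] = 513.8 in³.
Direct shear f_v = P/L_w = 98.8 / 23 = 4.296 kip/in (vertical).
Torsion M = P·e = 98.8 × 8.5 = 839.8 kip·in.
Critical point at (x, y) = (4.663, 5) from centroid. f_tx = M·y/J = 8.172 kip/in; f_ty = M·x/J = 7.622 kip/in.
Resultant f_max = √[f_tx² + (f_v + f_ty)²] = √[8.172² + (4.296 + 7.622)²] = 14.45 kip/in.
Capacity per unit length: φr_n = 0.75 × 0.6 × 80 × (0.707 × 0.75) = 19.09 kip/in.
14.45 ≤ 19.09 → adequate.

f_max ≈ 14.5 kip/in; adequate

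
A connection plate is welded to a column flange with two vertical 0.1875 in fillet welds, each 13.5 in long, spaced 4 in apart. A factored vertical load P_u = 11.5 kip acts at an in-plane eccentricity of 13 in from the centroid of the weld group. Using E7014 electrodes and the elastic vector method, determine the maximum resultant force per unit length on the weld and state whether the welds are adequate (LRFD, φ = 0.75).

E70XX → F_EXX = 70 ksi.
Total weld length L_w = 27 in. Treat welds as unit-width lines.
Polar moment about centroid: J = 2[d³/12 + d(b/2)²] = 2[13.5³/12 + 13.5×2²] = 518.1 in³.
Direct shear f_v = P/L_w = 11.5 / 27 = 0.4259 kip/in (vertical).
Torsion M = P·e = 11.5 × 13 = 149.5 kip·in.
Critical point at (x, y) = (2, 6.75) from centroid. f_tx = M·y/J = 1.948 kip/in; f_ty = M·x/J = 0.5772 kip/in.
Resultant f_max = √[f_tx² + (f_v + f_ty)²] = √[1.948² + (0.4259 + 0.5772)²] = 2.191 kip/in.
Capacity per unit length: φr_n = 0.75 × 0.6 × 70 × (0.707 × 0.1875) = 4.176 kip/in.
2.191 ≤ 4.176 → adequate.

f_max ≈ 2.19 kip/in; adequate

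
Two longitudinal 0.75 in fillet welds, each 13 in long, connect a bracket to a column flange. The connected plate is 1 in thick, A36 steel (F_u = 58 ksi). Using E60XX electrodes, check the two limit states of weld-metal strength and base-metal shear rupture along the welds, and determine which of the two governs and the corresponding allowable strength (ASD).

E60XX → F_EXX = 60 ksi.
t_e = 0.707 × 0.75 = 0.5302 in; L = 26 in.
Weld metal: R_n/Ω = (1/2.0) × 0.6 × 60 × 0.5302 × 26 = 248.2 kip.
Base metal (shear rupture): R_n/Ω = (1/2.0) × 0.6 × 58 × 1 × 26 = 452.4 kip.
Governing: weld metal.

R_n/Ω ≈ 248 kip (weld metal governs)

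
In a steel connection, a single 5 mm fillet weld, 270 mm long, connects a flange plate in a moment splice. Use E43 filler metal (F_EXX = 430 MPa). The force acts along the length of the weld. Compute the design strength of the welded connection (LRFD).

Effective throat t_e = 0.707 × 5 = 3.535 mm.
Total length L = 270 mm; A_we = 3.535 × 270 = 954.4 mm².
F_nw = 0.6 F_EXX = 0.6 × 430 = 258 MPa.
φR_n = 0.75 × 258 × 954.4 × 10⁻³ = 184.7 kN.

φR_n ≈ 185 kN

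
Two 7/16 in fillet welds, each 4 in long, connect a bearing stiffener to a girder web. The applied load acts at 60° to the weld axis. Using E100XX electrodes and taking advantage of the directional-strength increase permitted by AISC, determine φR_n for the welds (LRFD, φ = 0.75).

E100XX → F_EXX = 100 ksi.
t_e = 0.707 × 0.4375 = 0.3093 in; A_we = 0.3093 × 8 = 2.474 in².
Directional factor: 1.0 + 0.5 sin^1.5(60°) = 1.403.
F_nw = 0.6 × 100 × 1.403 = 84.18 ksi.
φR_n = 0.75 × 84.18 × 2.474 = 156.2 kips.

φR_n ≈ 156 kips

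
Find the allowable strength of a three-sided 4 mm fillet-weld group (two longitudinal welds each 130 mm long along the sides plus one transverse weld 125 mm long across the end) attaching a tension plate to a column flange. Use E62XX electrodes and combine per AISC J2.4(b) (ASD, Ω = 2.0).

E62XX → F_EXX = 620 MPa.
t_e = 0.707 × 4 = 2.828 mm.
R_nwl = 0.6 × 620 × 2.828 × 260 × 10⁻³ = 273.5 kN (longitudinal, 2 welds).
R_nwt = 0.6 × 620 × 2.828 × 125 × 10⁻³ = 131.5 kN (transverse, base value).
(i) R_nwl + R_nwt = 405 kN; (ii) 0.85 R_nwl + 1.5 R_nwt = 429.7 kN.
R_n = max = 429.7 kN [governs: (ii)]; R_n/Ω = 214.9 kN.

R_n/Ω ≈ 215 kN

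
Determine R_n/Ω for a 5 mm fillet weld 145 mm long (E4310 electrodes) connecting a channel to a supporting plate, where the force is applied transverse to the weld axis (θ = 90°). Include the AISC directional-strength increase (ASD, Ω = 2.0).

R_n/Ω ≈ 99.2 kN

E43XX → F_EXX = 430 MPa.
t_e = 0.707 × 5 = 3.535 mm; A_we = 3.535 × 145 = 512.6 mm².
Directional factor: 1.0 + 0.5 sin^1.5(90°) = 1.5.
F_nw = 0.6 × 430 × 1.5 = 387 MPa.
R_n/Ω = (387 × 512.6) / 2.0 × 10⁻³ = 99.18 kN.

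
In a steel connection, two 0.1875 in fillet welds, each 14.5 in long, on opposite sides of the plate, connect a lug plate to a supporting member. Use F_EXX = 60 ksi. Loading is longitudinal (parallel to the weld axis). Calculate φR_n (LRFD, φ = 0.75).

φR_n ≈ 104 kips

Effective throat t_e = 0.707 × 0.1875 = 0.1326 in.
Total length L = 29 in; A_we = 0.1326 × 29 = 3.844 in².
F_nw = 0.6 F_EXX = 0.6 × 60 = 36 ksi.
φR_n = 0.75 × 36 × 3.844 = 103.8 kips.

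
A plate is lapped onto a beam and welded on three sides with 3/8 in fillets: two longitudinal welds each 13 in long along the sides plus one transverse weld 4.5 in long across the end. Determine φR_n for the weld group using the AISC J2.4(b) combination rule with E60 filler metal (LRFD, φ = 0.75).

φR_n ≈ 218 kip

E60XX → F_EXX = 60 ksi.
t_e = 0.707 × 0.375 = 0.2651 in.
R_nwl = 0.6 × 60 × 0.2651 × 26 = 248.2 kip (longitudinal, 2 welds).
R_nwt = 0.6 × 60 × 0.2651 × 4.5 = 42.95 kip (transverse, base value).
(i) R_nwl + R_nwt = 291.1 kip; (ii) 0.85 R_nwl + 1.5 R_nwt = 275.4 kip.
R_n = max = 291.1 kip [governs: (i)]; φR_n = 218.3 kip.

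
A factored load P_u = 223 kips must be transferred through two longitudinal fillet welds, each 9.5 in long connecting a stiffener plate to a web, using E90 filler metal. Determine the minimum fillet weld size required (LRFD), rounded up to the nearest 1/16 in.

w = 7/16 in

E90XX → F_EXX = 90 ksi.
Total weld length L = 19 in.
Required throat t_e = P_u / (φ × 0.6 F_EXX × L) = 223 / (0.75 × 0.6 × 90 × 19) = 0.2898 in.
Required leg w = t_e / 0.707 = 0.4099 in → use 7/16 in.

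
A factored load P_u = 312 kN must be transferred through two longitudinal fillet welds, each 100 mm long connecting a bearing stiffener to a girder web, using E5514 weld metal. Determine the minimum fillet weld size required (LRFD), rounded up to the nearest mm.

w = 9 mm

E55XX → F_EXX = 550 MPa.
Total weld length L = 200 mm.
Required throat t_e = P_u / (φ × 0.6 F_EXX × L) = 312 / (0.75 × 0.6 × 550 × 200 × 10⁻³) = 6.303 mm.
Required leg w = t_e / 0.707 = 8.915 mm → use 9 mm.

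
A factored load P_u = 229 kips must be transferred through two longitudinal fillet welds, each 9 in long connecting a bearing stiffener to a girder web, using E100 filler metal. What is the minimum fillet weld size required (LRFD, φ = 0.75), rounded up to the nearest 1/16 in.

w = 7/16 in

E100XX → F_EXX = 100 ksi.
Total weld length L = 18 in.
Required throat t_e = P_u / (φ × 0.6 F_EXX × L) = 229 / (0.75 × 0.6 × 100 × 18) = 0.2827 in.
Required leg w = t_e / 0.707 = 0.3999 in → use 7/16 in.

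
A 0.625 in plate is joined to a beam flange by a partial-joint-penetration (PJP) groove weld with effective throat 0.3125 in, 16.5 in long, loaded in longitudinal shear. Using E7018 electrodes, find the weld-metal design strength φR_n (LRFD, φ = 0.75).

φR_n ≈ 162 kips

E70XX → F_EXX = 70 ksi.
Effective throat (given) t_e = 0.3125 in.
A_we = 0.3125 × 16.5 = 5.156 in².
F_nw = 0.6 F_EXX = 42 ksi.
φR_n = 0.75 × 42 × 5.156 = 162.4 kips.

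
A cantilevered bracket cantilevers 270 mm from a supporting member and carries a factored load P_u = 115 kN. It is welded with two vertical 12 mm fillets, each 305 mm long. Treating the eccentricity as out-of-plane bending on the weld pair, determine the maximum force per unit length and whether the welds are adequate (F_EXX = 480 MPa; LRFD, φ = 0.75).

f_max ≈ 1020 N/mm; adequate

L_w = 2 × 305 = 610 mm; section modulus (unit throat) S = 2 × L²/6 = 31010 mm².
Direct shear f_v = P/L_w = 115×10³/610 = 188.5 N/mm.
Moment M = P × e = 115×10³ × 270 = 31050000 N·mm; bending f_b = M/S = 1001 N/mm.
f_max = √(f_v² + f_b²) = √(188.5² + 1001²) = 1019 N/mm.
φr_n = 0.75 × 0.6 × 480 × (0.707 × 12) = 1833 N/mm → adequate.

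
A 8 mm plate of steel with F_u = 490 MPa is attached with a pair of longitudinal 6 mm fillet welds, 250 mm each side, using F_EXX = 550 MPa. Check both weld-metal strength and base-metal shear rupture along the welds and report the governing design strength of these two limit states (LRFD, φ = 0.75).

t_e = 0.707 × 6 = 4.242 mm; L = 500 mm.
Weld metal: φR_n = 0.75 × 0.6 × 550 × 4.242 × 500 × 10⁻³ = 524.9 kN.
Base metal (shear rupture): φR_n = 0.75 × 0.6 × 490 × 8 × 500 × 10⁻³ = 882 kN.
Governing: weld metal.

φR_n ≈ 525 kN (weld metal governs)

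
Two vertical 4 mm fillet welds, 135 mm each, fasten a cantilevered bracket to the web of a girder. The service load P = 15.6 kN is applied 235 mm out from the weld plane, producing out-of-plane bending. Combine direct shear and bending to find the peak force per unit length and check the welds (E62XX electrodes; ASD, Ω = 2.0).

E62XX → F_EXX = 620 MPa.
L_w = 2 × 135 = 270 mm; section modulus (unit throat) S = 2 × L²/6 = 6075 mm².
Direct shear f_v = P/L_w = 15.6×10³/270 = 57.78 N/mm.
Moment M = P × e = 15.6×10³ × 235 = 3666000 N·mm; bending f_b = M/S = 603.5 N/mm.
f_max = √(f_v² + f_b²) = √(57.78² + 603.5²) = 606.2 N/mm.
r_n/Ω = (1/2.0) × 0.6 × 620 × (0.707 × 4) = 526 N/mm → NOT adequate.

f_max ≈ 606 N/mm; NOT adequate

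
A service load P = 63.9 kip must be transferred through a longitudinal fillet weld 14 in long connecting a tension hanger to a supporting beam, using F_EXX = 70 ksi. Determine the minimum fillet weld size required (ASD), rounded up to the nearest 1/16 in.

w = 5/16 in

Total weld length L = 14 in.
Required throat t_e = P × Ω / (0.6 F_EXX × L) = 63.9 × 2.0 / (0.6 × 70 × 14) = 0.2173 in.
Required leg w = t_e / 0.707 = 0.3074 in → use 5/16 in.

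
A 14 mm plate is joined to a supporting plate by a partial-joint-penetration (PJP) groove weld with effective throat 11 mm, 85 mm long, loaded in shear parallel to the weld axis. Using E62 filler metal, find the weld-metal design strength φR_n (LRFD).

φR_n ≈ 261 kN

E62XX → F_EXX = 620 MPa.
Effective throat (given) t_e = 11 mm.
A_we = 11 × 85 = 935 mm².
F_nw = 0.6 F_EXX = 372 MPa.
φR_n = 0.75 × 372 × 935 × 10⁻³ = 260.9 kN.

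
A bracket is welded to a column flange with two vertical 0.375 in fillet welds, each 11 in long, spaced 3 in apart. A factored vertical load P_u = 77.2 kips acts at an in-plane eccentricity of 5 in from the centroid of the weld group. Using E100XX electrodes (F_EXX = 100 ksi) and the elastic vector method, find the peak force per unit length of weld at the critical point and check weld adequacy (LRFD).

f_max ≈ 9.65 kip/in; adequate

Total weld length L_w = 22 in. Treat welds as unit-width lines.
Polar moment about centroid: J = 2[d³/12 + d(b/2)²] = 2[11³/12 + 11×1.5²] = 271.3 in³.
Direct shear f_v = P/L_w = 77.2 / 22 = 3.509 kip/in (vertical).
Torsion M = P·e = 77.2 × 5 = 386 kip·in.
Critical point at (x, y) = (1.5, 5.5) from centroid. f_tx = M·y/J = 7.824 kip/in; f_ty = M·x/J = 2.134 kip/in.
Resultant f_max = √[f_tx² + (f_v + f_ty)²] = √[7.824² + (3.509 + 2.134)²] = 9.647 kip/in.
Capacity per unit length: φr_n = 0.75 × 0.6 × 100 × (0.707 × 0.375) = 11.93 kip/in.
9.647 ≤ 11.93 → adequate.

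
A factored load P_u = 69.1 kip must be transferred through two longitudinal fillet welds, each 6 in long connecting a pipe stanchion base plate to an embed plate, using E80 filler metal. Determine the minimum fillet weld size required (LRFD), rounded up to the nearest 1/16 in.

w = 1/4 in

E80XX → F_EXX = 80 ksi.
Total weld length L = 12 in.
Required throat t_e = P_u / (φ × 0.6 F_EXX × L) = 69.1 / (0.75 × 0.6 × 80 × 12) = 0.16 in.
Required leg w = t_e / 0.707 = 0.2262 in → use 1/4 in.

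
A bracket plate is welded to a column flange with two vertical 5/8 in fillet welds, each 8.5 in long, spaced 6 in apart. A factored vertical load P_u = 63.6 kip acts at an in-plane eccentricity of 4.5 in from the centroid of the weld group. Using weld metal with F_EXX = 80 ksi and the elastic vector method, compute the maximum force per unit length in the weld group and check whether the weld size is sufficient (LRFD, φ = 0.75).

f_max ≈ 8.55 kip/in; adequate

Total weld length L_w = 17 in. Treat welds as unit-width lines.
Polar moment about centroid: J = 2[d³/12 + d(b/2)²] = 2[8.5³/12 + 8.5×3²] = 255.4 in³.
Direct shear f_v = P/L_w = 63.6 / 17 = 3.741 kip/in (vertical).
Torsion M = P·e = 63.6 × 4.5 = 286.2 kip·in.
Critical point at (x, y) = (3, 4.25) from centroid. f_tx = M·y/J = 4.763 kip/in; f_ty = M·x/J = 3.362 kip/in.
Resultant f_max = √[f_tx² + (f_v + f_ty)²] = √[4.763² + (3.741 + 3.362)²] = 8.553 kip/in.
Capacity per unit length: φr_n = 0.75 × 0.6 × 80 × (0.707 × 0.625) = 15.91 kip/in.
8.553 ≤ 15.91 → adequate.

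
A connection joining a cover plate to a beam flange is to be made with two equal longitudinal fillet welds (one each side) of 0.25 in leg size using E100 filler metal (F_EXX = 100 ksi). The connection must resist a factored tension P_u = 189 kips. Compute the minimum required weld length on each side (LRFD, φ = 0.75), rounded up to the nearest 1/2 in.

Throat t_e = 0.707 × 0.25 = 0.1767 in.
φr_n = 0.75 × 0.6 × 100 × 0.1767 = 7.954 kips/in.
L_req = P_u / φr_n = 189 / 7.954 = 23.76 in total.
Per side: 23.76 / 2 = 11.88 in.
Round up → use L = 12 in on each side.

L = 12 in on each side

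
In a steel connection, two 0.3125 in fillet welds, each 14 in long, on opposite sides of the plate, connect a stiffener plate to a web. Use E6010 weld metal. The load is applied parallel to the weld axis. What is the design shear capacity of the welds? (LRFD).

φR_n ≈ 167 kips

E60XX → F_EXX = 60 ksi.
Effective throat t_e = 0.707 × 0.3125 = 0.2209 in.
Total length L = 28 in; A_we = 0.2209 × 28 = 6.186 in².
F_nw = 0.6 F_EXX = 0.6 × 60 = 36 ksi.
φR_n = 0.75 × 36 × 6.186 = 167 kips.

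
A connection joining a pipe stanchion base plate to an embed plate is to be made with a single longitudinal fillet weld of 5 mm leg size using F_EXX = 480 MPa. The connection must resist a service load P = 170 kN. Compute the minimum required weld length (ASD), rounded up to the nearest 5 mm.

Throat t_e = 0.707 × 5 = 3.535 mm.
r_n/Ω = (0.6 × 480 × 3.535) / 2.0 = 509 N/mm = 0.509 kN/mm.
L_req = P / (r_n/Ω) = 170 / 0.509 = 334 mm total.
Round up → use L = 335 mm.

L = 335 mm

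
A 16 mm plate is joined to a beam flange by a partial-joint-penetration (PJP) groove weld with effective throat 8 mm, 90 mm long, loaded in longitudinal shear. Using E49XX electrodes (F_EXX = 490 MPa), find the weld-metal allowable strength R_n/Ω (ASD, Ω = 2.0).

R_n/Ω ≈ 106 kN

Effective throat (given) t_e = 8 mm.
A_we = 8 × 90 = 720 mm².
F_nw = 0.6 F_EXX = 294 MPa.
R_n/Ω = (294 × 720) / 2.0 × 10⁻³ = 105.8 kN.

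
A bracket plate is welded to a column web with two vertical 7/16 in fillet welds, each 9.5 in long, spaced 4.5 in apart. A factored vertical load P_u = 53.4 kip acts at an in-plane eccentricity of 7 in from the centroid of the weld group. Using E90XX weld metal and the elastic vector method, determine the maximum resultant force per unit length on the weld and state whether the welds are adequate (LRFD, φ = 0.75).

f_max ≈ 9.76 kip/in; adequate

E90XX → F_EXX = 90 ksi.
Total weld length L_w = 19 in. Treat welds as unit-width lines.
Polar moment about centroid: J = 2[d³/12 + d(b/2)²] = 2[9.5³/12 + 9.5×2.25²] = 239.1 in³.
Direct shear f_v = P/L_w = 53.4 / 19 = 2.811 kip/in (vertical).
Torsion M = P·e = 53.4 × 7 = 373.8 kip·in.
Critical point at (x, y) = (2.25, 4.75) from centroid. f_tx = M·y/J = 7.426 kip/in; f_ty = M·x/J = 3.518 kip/in.
Resultant f_max = √[f_tx² + (f_v + f_ty)²] = √[7.426² + (2.811 + 3.518)²] = 9.757 kip/in.
Capacity per unit length: φr_n = 0.75 × 0.6 × 90 × (0.707 × 0.4375) = 12.53 kip/in.
9.757 ≤ 12.53 → adequate.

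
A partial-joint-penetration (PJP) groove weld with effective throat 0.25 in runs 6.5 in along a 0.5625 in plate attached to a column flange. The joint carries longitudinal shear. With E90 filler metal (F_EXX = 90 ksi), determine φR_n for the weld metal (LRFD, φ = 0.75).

φR_n ≈ 65.8 kips

Effective throat (given) t_e = 0.25 in.
A_we = 0.25 × 6.5 = 1.625 in².
F_nw = 0.6 F_EXX = 54 ksi.
φR_n = 0.75 × 54 × 1.625 = 65.81 kips.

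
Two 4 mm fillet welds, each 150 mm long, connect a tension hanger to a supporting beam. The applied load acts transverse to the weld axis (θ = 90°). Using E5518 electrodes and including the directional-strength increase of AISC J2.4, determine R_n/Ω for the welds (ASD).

R_n/Ω ≈ 210 kN

E55XX → F_EXX = 550 MPa.
t_e = 0.707 × 4 = 2.828 mm; A_we = 2.828 × 300 = 848.4 mm².
Directional factor: 1.0 + 0.5 sin^1.5(90°) = 1.5.
F_nw = 0.6 × 550 × 1.5 = 495 MPa.
R_n/Ω = (495 × 848.4) / 2.0 × 10⁻³ = 210 kN.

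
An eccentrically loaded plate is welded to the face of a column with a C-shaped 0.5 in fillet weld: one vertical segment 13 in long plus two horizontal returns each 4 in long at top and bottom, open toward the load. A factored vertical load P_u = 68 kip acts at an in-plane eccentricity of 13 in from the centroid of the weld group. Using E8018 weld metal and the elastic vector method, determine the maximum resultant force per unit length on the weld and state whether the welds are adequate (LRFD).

E80XX → F_EXX = 80 ksi.
Total weld length L_w = 21 in. Treat welds as unit-width lines.
Centroid: x̄ = 2×4×2 / 21 = 0.7619 in from the vertical weld.
Polar moment about centroid: J = I_x + I_y = [13³/12 + 2×4×6.5²] + [13×0.7619² + 2(4³/12 + 4×1.238²)] = 551.6 in³.
Direct shear f_v = P/L_w = 68 / 21 = 3.238 kip/in (vertical).
Torsion M = P·e = 68 × 13 = 884 kip·in.
Critical point at (x, y) = (3.238, 6.5) from centroid. f_tx = M·y/J = 10.42 kip/in; f_ty = M·x/J = 5.19 kip/in.
Resultant f_max = √[f_tx² + (f_v + f_ty)²] = √[10.42² + (3.238 + 5.19)²] = 13.4 kip/in.
Capacity per unit length: φr_n = 0.75 × 0.6 × 80 × (0.707 × 0.5) = 12.73 kip/in.
13.4 > 12.73 → NOT adequate.

f_max ≈ 13.4 kip/in; NOT adequate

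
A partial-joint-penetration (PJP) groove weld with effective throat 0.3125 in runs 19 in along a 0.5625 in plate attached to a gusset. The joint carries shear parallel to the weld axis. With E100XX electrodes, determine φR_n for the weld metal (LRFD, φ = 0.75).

φR_n ≈ 267 kips

E100XX → F_EXX = 100 ksi.
Effective throat (given) t_e = 0.3125 in.
A_we = 0.3125 × 19 = 5.938 in².
F_nw = 0.6 F_EXX = 60 ksi.
φR_n = 0.75 × 60 × 5.938 = 267.2 kips.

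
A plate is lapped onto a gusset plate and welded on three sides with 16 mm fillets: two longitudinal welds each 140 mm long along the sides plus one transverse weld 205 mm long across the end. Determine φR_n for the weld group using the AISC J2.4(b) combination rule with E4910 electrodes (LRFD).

E49XX → F_EXX = 490 MPa.
t_e = 0.707 × 16 = 11.31 mm.
R_nwl = 0.6 × 490 × 11.31 × 280 × 10⁻³ = 931.2 kN (longitudinal, 2 welds).
R_nwt = 0.6 × 490 × 11.31 × 205 × 10⁻³ = 681.8 kN (transverse, base value).
(i) R_nwl + R_nwt = 1613 kN; (ii) 0.85 R_nwl + 1.5 R_nwt = 1814 kN.
R_n = max = 1814 kN [governs: (ii)]; φR_n = 1361 kN.

φR_n ≈ 1360 kN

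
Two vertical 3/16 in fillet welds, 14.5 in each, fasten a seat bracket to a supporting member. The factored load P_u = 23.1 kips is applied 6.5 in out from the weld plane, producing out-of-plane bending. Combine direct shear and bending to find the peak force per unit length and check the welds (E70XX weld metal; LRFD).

E70XX → F_EXX = 70 ksi.
L_w = 2 × 14.5 = 29 in; section modulus (unit throat) S = 2 × L²/6 = 70.08 in².
Direct shear f_v = P/L_w = 23.1/29 = 0.7966 kip/in.
Moment M = P × e = 23.1 × 6.5 = 150.15 kip·in; bending f_b = M/S = 2.142 kip/in.
f_max = √(f_v² + f_b²) = √(0.7966² + 2.142²) = 2.286 kip/in.
φr_n = 0.75 × 0.6 × 70 × (0.707 × 0.1875) = 4.176 kip/in → adequate.

f_max ≈ 2.29 kip/in; adequate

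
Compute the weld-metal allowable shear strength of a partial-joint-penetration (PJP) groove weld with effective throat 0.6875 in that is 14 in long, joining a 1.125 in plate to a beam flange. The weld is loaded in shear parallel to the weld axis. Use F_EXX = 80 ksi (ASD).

R_n/Ω ≈ 231 kips

Effective throat (given) t_e = 0.6875 in.
A_we = 0.6875 × 14 = 9.625 in².
F_nw = 0.6 F_EXX = 48 ksi.
R_n/Ω = (48 × 9.625) / 2.0 = 231 kips.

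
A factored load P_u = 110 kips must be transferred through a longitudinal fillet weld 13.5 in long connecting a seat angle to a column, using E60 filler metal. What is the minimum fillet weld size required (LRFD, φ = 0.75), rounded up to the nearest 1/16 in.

E60XX → F_EXX = 60 ksi.
Total weld length L = 13.5 in.
Required throat t_e = P_u / (φ × 0.6 F_EXX × L) = 110 / (0.75 × 0.6 × 60 × 13.5) = 0.3018 in.
Required leg w = t_e / 0.707 = 0.4269 in → use 7/16 in.

w = 7/16 in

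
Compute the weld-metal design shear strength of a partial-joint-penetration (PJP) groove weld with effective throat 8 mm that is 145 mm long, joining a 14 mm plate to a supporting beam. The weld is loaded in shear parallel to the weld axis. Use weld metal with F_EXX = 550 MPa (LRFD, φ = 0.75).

Effective throat (given) t_e = 8 mm.
A_we = 8 × 145 = 1160 mm².
F_nw = 0.6 F_EXX = 330 MPa.
φR_n = 0.75 × 330 × 1160 × 10⁻³ = 287.1 kN.

φR_n ≈ 287 kN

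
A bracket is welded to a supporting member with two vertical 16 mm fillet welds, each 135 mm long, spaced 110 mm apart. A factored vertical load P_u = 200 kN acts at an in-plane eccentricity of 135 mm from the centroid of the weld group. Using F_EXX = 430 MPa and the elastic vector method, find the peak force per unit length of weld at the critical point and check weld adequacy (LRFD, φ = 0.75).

Total weld length L_w = 270 mm. Treat welds as unit-width lines.
Polar moment about centroid: J = 2[d³/12 + d(b/2)²] = 2[135³/12 + 135×55²] = 1227000 mm³.
Direct shear f_v = P/L_w = 200×10³ / 270 = 740.7 N/mm (vertical).
Torsion M = P·e = 200×10³ × 135 = 27000000 N·mm.
Critical point at (x, y) = (55, 67.5) from centroid. f_tx = M·y/J = 1486 N/mm; f_ty = M·x/J = 1210 N/mm.
Resultant f_max = √[f_tx² + (f_v + f_ty)²] = √[1486² + (740.7 + 1210)²] = 2452 N/mm.
Capacity per unit length: φr_n = 0.75 × 0.6 × 430 × (0.707 × 16) = 2189 N/mm.
2452 > 2189 → NOT adequate.

f_max ≈ 2450 N/mm; NOT adequate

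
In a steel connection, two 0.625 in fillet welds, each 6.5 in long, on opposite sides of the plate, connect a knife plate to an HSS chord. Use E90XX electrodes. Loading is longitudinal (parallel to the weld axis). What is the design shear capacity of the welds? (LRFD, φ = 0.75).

E90XX → F_EXX = 90 ksi.
Effective throat t_e = 0.707 × 0.625 = 0.4419 in.
Total length L = 13 in; A_we = 0.4419 × 13 = 5.744 in².
F_nw = 0.6 F_EXX = 0.6 × 90 = 54 ksi.
φR_n = 0.75 × 54 × 5.744 = 232.6 kips.

φR_n ≈ 233 kips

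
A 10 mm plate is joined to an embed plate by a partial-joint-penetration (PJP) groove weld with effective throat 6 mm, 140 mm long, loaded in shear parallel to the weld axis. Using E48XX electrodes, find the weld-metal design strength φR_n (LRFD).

E48XX → F_EXX = 480 MPa.
Effective throat (given) t_e = 6 mm.
A_we = 6 × 140 = 840 mm².
F_nw = 0.6 F_EXX = 288 MPa.
φR_n = 0.75 × 288 × 840 × 10⁻³ = 181.4 kN.

φR_n ≈ 181 kN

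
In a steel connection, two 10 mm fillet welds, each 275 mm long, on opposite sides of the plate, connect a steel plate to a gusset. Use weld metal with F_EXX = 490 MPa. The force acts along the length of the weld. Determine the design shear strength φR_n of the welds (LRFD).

φR_n ≈ 857 kN

Effective throat t_e = 0.707 × 10 = 7.07 mm.
Total length L = 550 mm; A_we = 7.07 × 550 = 3888 mm².
F_nw = 0.6 F_EXX = 0.6 × 490 = 294 MPa.
φR_n = 0.75 × 294 × 3888 × 10⁻³ = 857.4 kN.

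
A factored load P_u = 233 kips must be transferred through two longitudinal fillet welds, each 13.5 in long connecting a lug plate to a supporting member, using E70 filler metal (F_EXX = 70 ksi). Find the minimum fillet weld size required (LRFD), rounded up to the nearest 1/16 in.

w = 7/16 in

Total weld length L = 27 in.
Required throat t_e = P_u / (φ × 0.6 F_EXX × L) = 233 / (0.75 × 0.6 × 70 × 27) = 0.274 in.
Required leg w = t_e / 0.707 = 0.3875 in → use 7/16 in.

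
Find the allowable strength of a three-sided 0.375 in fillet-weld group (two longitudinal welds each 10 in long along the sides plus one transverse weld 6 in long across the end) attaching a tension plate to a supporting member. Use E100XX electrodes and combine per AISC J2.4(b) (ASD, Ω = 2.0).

E100XX → F_EXX = 100 ksi.
t_e = 0.707 × 0.375 = 0.2651 in.
R_nwl = 0.6 × 100 × 0.2651 × 20 = 318.2 kip (longitudinal, 2 welds).
R_nwt = 0.6 × 100 × 0.2651 × 6 = 95.45 kip (transverse, base value).
(i) R_nwl + R_nwt = 413.6 kip; (ii) 0.85 R_nwl + 1.5 R_nwt = 413.6 kip.
R_n = max = 413.6 kip [governs: (ii)]; R_n/Ω = 206.8 kip.

R_n/Ω ≈ 207 kip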